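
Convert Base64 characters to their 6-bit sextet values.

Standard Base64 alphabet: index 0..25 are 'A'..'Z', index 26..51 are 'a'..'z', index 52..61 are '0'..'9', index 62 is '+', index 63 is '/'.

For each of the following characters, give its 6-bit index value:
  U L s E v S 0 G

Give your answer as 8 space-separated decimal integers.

'U': A..Z range, ord('U') − ord('A') = 20
'L': A..Z range, ord('L') − ord('A') = 11
's': a..z range, 26 + ord('s') − ord('a') = 44
'E': A..Z range, ord('E') − ord('A') = 4
'v': a..z range, 26 + ord('v') − ord('a') = 47
'S': A..Z range, ord('S') − ord('A') = 18
'0': 0..9 range, 52 + ord('0') − ord('0') = 52
'G': A..Z range, ord('G') − ord('A') = 6

Answer: 20 11 44 4 47 18 52 6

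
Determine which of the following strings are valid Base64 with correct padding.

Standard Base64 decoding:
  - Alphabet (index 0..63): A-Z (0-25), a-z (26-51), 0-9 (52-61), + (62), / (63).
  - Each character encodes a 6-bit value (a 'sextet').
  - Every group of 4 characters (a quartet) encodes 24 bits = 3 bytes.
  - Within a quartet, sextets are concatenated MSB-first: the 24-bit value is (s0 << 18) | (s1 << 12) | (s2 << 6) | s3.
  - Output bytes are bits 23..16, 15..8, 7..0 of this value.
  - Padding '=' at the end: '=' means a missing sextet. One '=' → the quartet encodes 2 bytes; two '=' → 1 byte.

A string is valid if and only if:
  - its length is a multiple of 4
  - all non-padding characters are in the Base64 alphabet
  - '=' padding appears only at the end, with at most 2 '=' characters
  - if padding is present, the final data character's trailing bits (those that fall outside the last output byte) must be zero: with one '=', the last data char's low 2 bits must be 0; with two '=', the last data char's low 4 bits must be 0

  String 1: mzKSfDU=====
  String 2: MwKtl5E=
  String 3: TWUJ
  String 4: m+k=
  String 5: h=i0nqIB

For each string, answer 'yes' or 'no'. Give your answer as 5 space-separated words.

String 1: 'mzKSfDU=====' → invalid (5 pad chars (max 2))
String 2: 'MwKtl5E=' → valid
String 3: 'TWUJ' → valid
String 4: 'm+k=' → valid
String 5: 'h=i0nqIB' → invalid (bad char(s): ['=']; '=' in middle)

Answer: no yes yes yes no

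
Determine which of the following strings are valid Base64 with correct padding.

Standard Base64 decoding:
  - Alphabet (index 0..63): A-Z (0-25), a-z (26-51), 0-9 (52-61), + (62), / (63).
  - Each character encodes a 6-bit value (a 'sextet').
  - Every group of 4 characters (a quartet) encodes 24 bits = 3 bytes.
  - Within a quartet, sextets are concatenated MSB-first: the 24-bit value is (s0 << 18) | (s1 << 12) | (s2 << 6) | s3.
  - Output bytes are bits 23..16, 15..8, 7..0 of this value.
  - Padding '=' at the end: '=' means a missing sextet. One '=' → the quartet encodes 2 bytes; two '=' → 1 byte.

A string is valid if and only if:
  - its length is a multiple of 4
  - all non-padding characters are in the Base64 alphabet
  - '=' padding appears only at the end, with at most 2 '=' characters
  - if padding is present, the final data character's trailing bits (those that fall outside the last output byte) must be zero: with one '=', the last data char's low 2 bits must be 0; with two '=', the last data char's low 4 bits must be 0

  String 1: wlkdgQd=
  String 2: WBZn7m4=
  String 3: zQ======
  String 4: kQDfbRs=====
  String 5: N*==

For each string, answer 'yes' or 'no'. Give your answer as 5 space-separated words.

String 1: 'wlkdgQd=' → invalid (bad trailing bits)
String 2: 'WBZn7m4=' → valid
String 3: 'zQ======' → invalid (6 pad chars (max 2))
String 4: 'kQDfbRs=====' → invalid (5 pad chars (max 2))
String 5: 'N*==' → invalid (bad char(s): ['*'])

Answer: no yes no no no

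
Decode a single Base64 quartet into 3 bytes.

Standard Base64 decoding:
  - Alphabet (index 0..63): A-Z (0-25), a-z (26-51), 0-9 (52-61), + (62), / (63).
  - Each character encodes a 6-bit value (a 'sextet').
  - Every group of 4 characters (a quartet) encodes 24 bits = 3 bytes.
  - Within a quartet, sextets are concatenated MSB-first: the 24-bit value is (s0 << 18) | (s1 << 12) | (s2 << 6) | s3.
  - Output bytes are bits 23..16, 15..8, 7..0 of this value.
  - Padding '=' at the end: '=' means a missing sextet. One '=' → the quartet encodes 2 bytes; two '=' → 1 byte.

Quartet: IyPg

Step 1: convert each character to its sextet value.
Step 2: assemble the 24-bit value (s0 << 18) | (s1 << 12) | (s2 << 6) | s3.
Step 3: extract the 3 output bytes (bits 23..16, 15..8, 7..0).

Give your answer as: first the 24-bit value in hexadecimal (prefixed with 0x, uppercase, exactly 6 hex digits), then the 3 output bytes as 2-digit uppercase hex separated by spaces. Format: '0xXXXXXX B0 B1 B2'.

Answer: 0x2323E0 23 23 E0

Derivation:
Sextets: I=8, y=50, P=15, g=32
24-bit: (8<<18) | (50<<12) | (15<<6) | 32
      = 0x200000 | 0x032000 | 0x0003C0 | 0x000020
      = 0x2323E0
Bytes: (v>>16)&0xFF=23, (v>>8)&0xFF=23, v&0xFF=E0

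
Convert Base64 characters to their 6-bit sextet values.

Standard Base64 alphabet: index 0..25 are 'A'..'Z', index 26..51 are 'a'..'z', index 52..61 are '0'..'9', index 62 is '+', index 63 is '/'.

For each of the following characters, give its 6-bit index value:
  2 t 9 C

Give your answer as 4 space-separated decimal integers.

Answer: 54 45 61 2

Derivation:
'2': 0..9 range, 52 + ord('2') − ord('0') = 54
't': a..z range, 26 + ord('t') − ord('a') = 45
'9': 0..9 range, 52 + ord('9') − ord('0') = 61
'C': A..Z range, ord('C') − ord('A') = 2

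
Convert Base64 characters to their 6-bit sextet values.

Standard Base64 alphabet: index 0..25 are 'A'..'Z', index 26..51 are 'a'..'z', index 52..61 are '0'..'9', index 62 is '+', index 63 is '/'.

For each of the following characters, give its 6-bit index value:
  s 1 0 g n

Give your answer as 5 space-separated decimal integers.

's': a..z range, 26 + ord('s') − ord('a') = 44
'1': 0..9 range, 52 + ord('1') − ord('0') = 53
'0': 0..9 range, 52 + ord('0') − ord('0') = 52
'g': a..z range, 26 + ord('g') − ord('a') = 32
'n': a..z range, 26 + ord('n') − ord('a') = 39

Answer: 44 53 52 32 39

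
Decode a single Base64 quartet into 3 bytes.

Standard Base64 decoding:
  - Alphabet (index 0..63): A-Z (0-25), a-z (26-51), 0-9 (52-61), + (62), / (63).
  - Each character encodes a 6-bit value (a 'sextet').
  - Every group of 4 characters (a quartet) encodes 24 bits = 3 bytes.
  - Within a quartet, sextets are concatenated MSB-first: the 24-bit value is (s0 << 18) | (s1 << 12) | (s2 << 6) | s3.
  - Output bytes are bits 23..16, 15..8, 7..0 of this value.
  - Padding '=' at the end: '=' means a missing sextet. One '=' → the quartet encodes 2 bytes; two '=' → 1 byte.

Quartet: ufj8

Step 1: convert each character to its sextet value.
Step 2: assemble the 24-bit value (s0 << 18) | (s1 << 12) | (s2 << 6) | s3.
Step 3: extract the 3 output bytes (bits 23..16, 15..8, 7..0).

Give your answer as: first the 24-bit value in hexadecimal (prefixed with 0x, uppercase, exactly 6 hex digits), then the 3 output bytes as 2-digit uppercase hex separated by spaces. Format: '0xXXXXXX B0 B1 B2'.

Answer: 0xB9F8FC B9 F8 FC

Derivation:
Sextets: u=46, f=31, j=35, 8=60
24-bit: (46<<18) | (31<<12) | (35<<6) | 60
      = 0xB80000 | 0x01F000 | 0x0008C0 | 0x00003C
      = 0xB9F8FC
Bytes: (v>>16)&0xFF=B9, (v>>8)&0xFF=F8, v&0xFF=FC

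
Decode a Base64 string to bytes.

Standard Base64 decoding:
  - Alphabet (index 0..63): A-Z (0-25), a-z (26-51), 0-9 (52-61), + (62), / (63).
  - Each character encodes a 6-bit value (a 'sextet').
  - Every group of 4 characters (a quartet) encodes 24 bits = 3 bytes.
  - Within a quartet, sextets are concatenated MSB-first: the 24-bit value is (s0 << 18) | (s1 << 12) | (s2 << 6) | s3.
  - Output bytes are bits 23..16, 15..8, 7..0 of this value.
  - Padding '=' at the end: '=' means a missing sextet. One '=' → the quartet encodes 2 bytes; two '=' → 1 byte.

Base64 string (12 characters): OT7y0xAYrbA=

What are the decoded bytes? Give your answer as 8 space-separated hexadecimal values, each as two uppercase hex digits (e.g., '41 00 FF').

After char 0 ('O'=14): chars_in_quartet=1 acc=0xE bytes_emitted=0
After char 1 ('T'=19): chars_in_quartet=2 acc=0x393 bytes_emitted=0
After char 2 ('7'=59): chars_in_quartet=3 acc=0xE4FB bytes_emitted=0
After char 3 ('y'=50): chars_in_quartet=4 acc=0x393EF2 -> emit 39 3E F2, reset; bytes_emitted=3
After char 4 ('0'=52): chars_in_quartet=1 acc=0x34 bytes_emitted=3
After char 5 ('x'=49): chars_in_quartet=2 acc=0xD31 bytes_emitted=3
After char 6 ('A'=0): chars_in_quartet=3 acc=0x34C40 bytes_emitted=3
After char 7 ('Y'=24): chars_in_quartet=4 acc=0xD31018 -> emit D3 10 18, reset; bytes_emitted=6
After char 8 ('r'=43): chars_in_quartet=1 acc=0x2B bytes_emitted=6
After char 9 ('b'=27): chars_in_quartet=2 acc=0xADB bytes_emitted=6
After char 10 ('A'=0): chars_in_quartet=3 acc=0x2B6C0 bytes_emitted=6
Padding '=': partial quartet acc=0x2B6C0 -> emit AD B0; bytes_emitted=8

Answer: 39 3E F2 D3 10 18 AD B0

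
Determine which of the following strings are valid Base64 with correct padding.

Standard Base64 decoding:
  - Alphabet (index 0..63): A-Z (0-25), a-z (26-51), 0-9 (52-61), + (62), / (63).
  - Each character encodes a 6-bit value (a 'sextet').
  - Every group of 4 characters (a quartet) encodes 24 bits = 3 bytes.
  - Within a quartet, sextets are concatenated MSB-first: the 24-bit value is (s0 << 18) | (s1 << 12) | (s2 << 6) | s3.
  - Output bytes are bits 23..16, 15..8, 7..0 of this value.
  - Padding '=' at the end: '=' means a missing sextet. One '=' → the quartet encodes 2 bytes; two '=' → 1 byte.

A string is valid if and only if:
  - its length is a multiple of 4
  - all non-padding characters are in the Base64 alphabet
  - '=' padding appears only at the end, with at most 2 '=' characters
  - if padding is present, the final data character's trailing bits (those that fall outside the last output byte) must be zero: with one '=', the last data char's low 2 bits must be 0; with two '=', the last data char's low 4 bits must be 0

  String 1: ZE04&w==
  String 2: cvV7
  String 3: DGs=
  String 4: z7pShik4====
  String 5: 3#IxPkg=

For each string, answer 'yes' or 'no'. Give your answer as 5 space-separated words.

Answer: no yes yes no no

Derivation:
String 1: 'ZE04&w==' → invalid (bad char(s): ['&'])
String 2: 'cvV7' → valid
String 3: 'DGs=' → valid
String 4: 'z7pShik4====' → invalid (4 pad chars (max 2))
String 5: '3#IxPkg=' → invalid (bad char(s): ['#'])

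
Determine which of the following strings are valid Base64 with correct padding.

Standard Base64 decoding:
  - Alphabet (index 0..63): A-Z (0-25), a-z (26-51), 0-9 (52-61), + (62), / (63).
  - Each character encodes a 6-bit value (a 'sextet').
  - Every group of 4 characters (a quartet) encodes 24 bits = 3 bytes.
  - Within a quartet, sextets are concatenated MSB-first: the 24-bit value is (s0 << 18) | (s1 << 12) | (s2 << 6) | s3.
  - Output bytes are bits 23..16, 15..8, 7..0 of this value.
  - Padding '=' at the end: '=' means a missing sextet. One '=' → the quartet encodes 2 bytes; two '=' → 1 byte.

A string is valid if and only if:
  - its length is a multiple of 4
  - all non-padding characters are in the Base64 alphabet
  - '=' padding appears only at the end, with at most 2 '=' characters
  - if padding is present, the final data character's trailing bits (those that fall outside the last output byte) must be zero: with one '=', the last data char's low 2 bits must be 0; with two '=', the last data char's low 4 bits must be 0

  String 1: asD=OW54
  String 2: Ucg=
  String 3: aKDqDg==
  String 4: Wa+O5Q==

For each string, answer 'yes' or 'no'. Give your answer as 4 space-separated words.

Answer: no yes yes yes

Derivation:
String 1: 'asD=OW54' → invalid (bad char(s): ['=']; '=' in middle)
String 2: 'Ucg=' → valid
String 3: 'aKDqDg==' → valid
String 4: 'Wa+O5Q==' → valid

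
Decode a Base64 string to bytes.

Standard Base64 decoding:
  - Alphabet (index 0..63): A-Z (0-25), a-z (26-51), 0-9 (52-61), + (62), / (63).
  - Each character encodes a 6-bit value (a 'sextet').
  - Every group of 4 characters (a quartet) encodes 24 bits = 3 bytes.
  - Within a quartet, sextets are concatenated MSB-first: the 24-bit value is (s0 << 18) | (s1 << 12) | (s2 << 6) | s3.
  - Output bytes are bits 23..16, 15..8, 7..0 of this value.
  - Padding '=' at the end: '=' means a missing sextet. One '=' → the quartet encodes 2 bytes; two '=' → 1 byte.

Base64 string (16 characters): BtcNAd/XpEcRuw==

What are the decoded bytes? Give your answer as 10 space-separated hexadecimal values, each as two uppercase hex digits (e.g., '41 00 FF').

After char 0 ('B'=1): chars_in_quartet=1 acc=0x1 bytes_emitted=0
After char 1 ('t'=45): chars_in_quartet=2 acc=0x6D bytes_emitted=0
After char 2 ('c'=28): chars_in_quartet=3 acc=0x1B5C bytes_emitted=0
After char 3 ('N'=13): chars_in_quartet=4 acc=0x6D70D -> emit 06 D7 0D, reset; bytes_emitted=3
After char 4 ('A'=0): chars_in_quartet=1 acc=0x0 bytes_emitted=3
After char 5 ('d'=29): chars_in_quartet=2 acc=0x1D bytes_emitted=3
After char 6 ('/'=63): chars_in_quartet=3 acc=0x77F bytes_emitted=3
After char 7 ('X'=23): chars_in_quartet=4 acc=0x1DFD7 -> emit 01 DF D7, reset; bytes_emitted=6
After char 8 ('p'=41): chars_in_quartet=1 acc=0x29 bytes_emitted=6
After char 9 ('E'=4): chars_in_quartet=2 acc=0xA44 bytes_emitted=6
After char 10 ('c'=28): chars_in_quartet=3 acc=0x2911C bytes_emitted=6
After char 11 ('R'=17): chars_in_quartet=4 acc=0xA44711 -> emit A4 47 11, reset; bytes_emitted=9
After char 12 ('u'=46): chars_in_quartet=1 acc=0x2E bytes_emitted=9
After char 13 ('w'=48): chars_in_quartet=2 acc=0xBB0 bytes_emitted=9
Padding '==': partial quartet acc=0xBB0 -> emit BB; bytes_emitted=10

Answer: 06 D7 0D 01 DF D7 A4 47 11 BB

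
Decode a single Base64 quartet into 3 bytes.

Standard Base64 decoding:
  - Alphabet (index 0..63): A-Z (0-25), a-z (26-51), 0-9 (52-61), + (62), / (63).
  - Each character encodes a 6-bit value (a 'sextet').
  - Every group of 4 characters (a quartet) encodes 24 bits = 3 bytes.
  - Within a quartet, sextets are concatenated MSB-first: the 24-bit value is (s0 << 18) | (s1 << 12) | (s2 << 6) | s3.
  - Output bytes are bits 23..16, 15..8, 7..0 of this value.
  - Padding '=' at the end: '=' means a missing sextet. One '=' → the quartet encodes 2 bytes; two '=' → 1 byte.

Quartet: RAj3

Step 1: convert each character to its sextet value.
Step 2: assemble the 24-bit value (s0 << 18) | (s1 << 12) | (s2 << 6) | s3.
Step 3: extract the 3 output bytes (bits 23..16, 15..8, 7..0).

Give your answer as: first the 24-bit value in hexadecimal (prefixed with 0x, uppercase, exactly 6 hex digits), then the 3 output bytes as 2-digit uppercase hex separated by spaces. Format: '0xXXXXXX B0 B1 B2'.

Sextets: R=17, A=0, j=35, 3=55
24-bit: (17<<18) | (0<<12) | (35<<6) | 55
      = 0x440000 | 0x000000 | 0x0008C0 | 0x000037
      = 0x4408F7
Bytes: (v>>16)&0xFF=44, (v>>8)&0xFF=08, v&0xFF=F7

Answer: 0x4408F7 44 08 F7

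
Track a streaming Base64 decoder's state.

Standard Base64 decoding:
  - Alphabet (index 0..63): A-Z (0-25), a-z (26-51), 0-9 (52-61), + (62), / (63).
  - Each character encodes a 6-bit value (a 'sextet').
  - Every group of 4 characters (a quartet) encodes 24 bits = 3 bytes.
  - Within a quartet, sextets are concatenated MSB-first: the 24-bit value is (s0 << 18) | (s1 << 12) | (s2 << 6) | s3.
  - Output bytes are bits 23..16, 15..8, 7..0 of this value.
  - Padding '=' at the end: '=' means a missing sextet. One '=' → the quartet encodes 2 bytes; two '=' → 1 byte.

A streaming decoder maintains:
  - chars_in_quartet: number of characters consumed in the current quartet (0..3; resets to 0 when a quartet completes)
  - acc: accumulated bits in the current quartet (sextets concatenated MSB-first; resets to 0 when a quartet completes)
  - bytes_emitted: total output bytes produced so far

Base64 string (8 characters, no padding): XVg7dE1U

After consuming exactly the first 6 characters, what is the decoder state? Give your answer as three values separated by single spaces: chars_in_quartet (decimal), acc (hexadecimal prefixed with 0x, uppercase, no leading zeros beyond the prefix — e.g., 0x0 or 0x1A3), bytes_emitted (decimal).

Answer: 2 0x744 3

Derivation:
After char 0 ('X'=23): chars_in_quartet=1 acc=0x17 bytes_emitted=0
After char 1 ('V'=21): chars_in_quartet=2 acc=0x5D5 bytes_emitted=0
After char 2 ('g'=32): chars_in_quartet=3 acc=0x17560 bytes_emitted=0
After char 3 ('7'=59): chars_in_quartet=4 acc=0x5D583B -> emit 5D 58 3B, reset; bytes_emitted=3
After char 4 ('d'=29): chars_in_quartet=1 acc=0x1D bytes_emitted=3
After char 5 ('E'=4): chars_in_quartet=2 acc=0x744 bytes_emitted=3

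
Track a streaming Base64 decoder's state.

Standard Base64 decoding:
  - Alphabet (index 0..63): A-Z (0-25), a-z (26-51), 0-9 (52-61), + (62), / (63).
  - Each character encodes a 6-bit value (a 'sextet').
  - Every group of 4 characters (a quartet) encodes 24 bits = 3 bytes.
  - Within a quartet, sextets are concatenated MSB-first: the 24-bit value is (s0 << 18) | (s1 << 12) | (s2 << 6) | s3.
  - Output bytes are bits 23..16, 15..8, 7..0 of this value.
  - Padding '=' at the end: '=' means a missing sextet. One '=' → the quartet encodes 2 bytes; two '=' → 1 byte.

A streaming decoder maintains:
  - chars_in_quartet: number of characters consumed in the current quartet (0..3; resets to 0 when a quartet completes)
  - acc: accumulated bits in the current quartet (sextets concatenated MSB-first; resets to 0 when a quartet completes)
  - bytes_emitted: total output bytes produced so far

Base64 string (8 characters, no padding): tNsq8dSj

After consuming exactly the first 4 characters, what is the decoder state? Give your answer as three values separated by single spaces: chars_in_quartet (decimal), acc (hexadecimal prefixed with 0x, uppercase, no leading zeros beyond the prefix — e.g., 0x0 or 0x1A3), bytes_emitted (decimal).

After char 0 ('t'=45): chars_in_quartet=1 acc=0x2D bytes_emitted=0
After char 1 ('N'=13): chars_in_quartet=2 acc=0xB4D bytes_emitted=0
After char 2 ('s'=44): chars_in_quartet=3 acc=0x2D36C bytes_emitted=0
After char 3 ('q'=42): chars_in_quartet=4 acc=0xB4DB2A -> emit B4 DB 2A, reset; bytes_emitted=3

Answer: 0 0x0 3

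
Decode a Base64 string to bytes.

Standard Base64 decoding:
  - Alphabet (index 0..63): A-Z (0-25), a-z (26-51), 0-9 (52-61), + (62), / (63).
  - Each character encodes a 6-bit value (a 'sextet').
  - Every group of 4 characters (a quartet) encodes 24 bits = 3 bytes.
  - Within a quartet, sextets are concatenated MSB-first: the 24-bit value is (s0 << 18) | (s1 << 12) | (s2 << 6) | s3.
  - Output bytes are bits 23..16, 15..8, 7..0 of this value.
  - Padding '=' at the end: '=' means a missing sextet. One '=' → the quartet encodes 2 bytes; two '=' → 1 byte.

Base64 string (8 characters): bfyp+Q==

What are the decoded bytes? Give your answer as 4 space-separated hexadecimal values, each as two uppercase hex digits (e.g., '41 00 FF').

After char 0 ('b'=27): chars_in_quartet=1 acc=0x1B bytes_emitted=0
After char 1 ('f'=31): chars_in_quartet=2 acc=0x6DF bytes_emitted=0
After char 2 ('y'=50): chars_in_quartet=3 acc=0x1B7F2 bytes_emitted=0
After char 3 ('p'=41): chars_in_quartet=4 acc=0x6DFCA9 -> emit 6D FC A9, reset; bytes_emitted=3
After char 4 ('+'=62): chars_in_quartet=1 acc=0x3E bytes_emitted=3
After char 5 ('Q'=16): chars_in_quartet=2 acc=0xF90 bytes_emitted=3
Padding '==': partial quartet acc=0xF90 -> emit F9; bytes_emitted=4

Answer: 6D FC A9 F9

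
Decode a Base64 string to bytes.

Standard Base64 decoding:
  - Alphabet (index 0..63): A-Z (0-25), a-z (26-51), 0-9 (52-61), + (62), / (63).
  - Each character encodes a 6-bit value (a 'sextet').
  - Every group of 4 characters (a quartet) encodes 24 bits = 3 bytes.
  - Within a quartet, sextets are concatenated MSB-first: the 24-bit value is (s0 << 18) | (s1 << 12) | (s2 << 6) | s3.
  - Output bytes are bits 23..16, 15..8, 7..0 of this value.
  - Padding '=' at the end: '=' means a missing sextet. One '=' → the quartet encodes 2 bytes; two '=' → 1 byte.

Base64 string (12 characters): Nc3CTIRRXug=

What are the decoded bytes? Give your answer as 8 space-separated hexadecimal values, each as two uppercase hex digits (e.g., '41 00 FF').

After char 0 ('N'=13): chars_in_quartet=1 acc=0xD bytes_emitted=0
After char 1 ('c'=28): chars_in_quartet=2 acc=0x35C bytes_emitted=0
After char 2 ('3'=55): chars_in_quartet=3 acc=0xD737 bytes_emitted=0
After char 3 ('C'=2): chars_in_quartet=4 acc=0x35CDC2 -> emit 35 CD C2, reset; bytes_emitted=3
After char 4 ('T'=19): chars_in_quartet=1 acc=0x13 bytes_emitted=3
After char 5 ('I'=8): chars_in_quartet=2 acc=0x4C8 bytes_emitted=3
After char 6 ('R'=17): chars_in_quartet=3 acc=0x13211 bytes_emitted=3
After char 7 ('R'=17): chars_in_quartet=4 acc=0x4C8451 -> emit 4C 84 51, reset; bytes_emitted=6
After char 8 ('X'=23): chars_in_quartet=1 acc=0x17 bytes_emitted=6
After char 9 ('u'=46): chars_in_quartet=2 acc=0x5EE bytes_emitted=6
After char 10 ('g'=32): chars_in_quartet=3 acc=0x17BA0 bytes_emitted=6
Padding '=': partial quartet acc=0x17BA0 -> emit 5E E8; bytes_emitted=8

Answer: 35 CD C2 4C 84 51 5E E8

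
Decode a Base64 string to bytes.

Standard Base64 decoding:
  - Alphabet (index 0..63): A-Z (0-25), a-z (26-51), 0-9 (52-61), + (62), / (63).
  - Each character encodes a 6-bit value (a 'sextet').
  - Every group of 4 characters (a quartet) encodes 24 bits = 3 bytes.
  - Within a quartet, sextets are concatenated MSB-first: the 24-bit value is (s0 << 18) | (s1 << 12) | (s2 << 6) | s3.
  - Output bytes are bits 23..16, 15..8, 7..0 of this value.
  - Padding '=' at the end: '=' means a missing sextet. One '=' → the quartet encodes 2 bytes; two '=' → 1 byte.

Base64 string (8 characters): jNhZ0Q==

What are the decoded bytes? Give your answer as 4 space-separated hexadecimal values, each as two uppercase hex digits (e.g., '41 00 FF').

After char 0 ('j'=35): chars_in_quartet=1 acc=0x23 bytes_emitted=0
After char 1 ('N'=13): chars_in_quartet=2 acc=0x8CD bytes_emitted=0
After char 2 ('h'=33): chars_in_quartet=3 acc=0x23361 bytes_emitted=0
After char 3 ('Z'=25): chars_in_quartet=4 acc=0x8CD859 -> emit 8C D8 59, reset; bytes_emitted=3
After char 4 ('0'=52): chars_in_quartet=1 acc=0x34 bytes_emitted=3
After char 5 ('Q'=16): chars_in_quartet=2 acc=0xD10 bytes_emitted=3
Padding '==': partial quartet acc=0xD10 -> emit D1; bytes_emitted=4

Answer: 8C D8 59 D1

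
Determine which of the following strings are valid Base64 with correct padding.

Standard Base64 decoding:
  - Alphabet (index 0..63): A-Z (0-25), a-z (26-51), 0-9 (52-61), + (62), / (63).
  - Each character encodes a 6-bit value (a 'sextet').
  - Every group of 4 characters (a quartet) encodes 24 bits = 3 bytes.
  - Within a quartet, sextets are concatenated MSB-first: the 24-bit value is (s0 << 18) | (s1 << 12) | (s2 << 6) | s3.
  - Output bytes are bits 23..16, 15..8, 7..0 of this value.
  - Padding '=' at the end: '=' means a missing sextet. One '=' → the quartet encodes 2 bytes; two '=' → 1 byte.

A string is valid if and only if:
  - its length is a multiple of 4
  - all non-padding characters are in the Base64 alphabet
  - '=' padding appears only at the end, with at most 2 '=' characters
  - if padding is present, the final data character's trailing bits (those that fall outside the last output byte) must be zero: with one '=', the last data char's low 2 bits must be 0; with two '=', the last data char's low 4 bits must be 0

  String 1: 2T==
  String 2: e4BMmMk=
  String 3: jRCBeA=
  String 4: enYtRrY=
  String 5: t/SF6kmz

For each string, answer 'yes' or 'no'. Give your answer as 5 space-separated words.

String 1: '2T==' → invalid (bad trailing bits)
String 2: 'e4BMmMk=' → valid
String 3: 'jRCBeA=' → invalid (len=7 not mult of 4)
String 4: 'enYtRrY=' → valid
String 5: 't/SF6kmz' → valid

Answer: no yes no yes yes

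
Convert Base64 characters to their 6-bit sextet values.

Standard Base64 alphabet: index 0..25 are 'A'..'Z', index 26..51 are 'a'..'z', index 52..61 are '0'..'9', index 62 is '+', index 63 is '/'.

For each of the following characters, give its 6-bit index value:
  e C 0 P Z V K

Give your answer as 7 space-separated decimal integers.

'e': a..z range, 26 + ord('e') − ord('a') = 30
'C': A..Z range, ord('C') − ord('A') = 2
'0': 0..9 range, 52 + ord('0') − ord('0') = 52
'P': A..Z range, ord('P') − ord('A') = 15
'Z': A..Z range, ord('Z') − ord('A') = 25
'V': A..Z range, ord('V') − ord('A') = 21
'K': A..Z range, ord('K') − ord('A') = 10

Answer: 30 2 52 15 25 21 10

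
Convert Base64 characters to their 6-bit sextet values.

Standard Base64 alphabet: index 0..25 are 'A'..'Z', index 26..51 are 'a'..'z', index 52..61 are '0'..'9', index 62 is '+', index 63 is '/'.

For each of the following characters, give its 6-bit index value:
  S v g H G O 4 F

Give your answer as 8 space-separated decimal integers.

Answer: 18 47 32 7 6 14 56 5

Derivation:
'S': A..Z range, ord('S') − ord('A') = 18
'v': a..z range, 26 + ord('v') − ord('a') = 47
'g': a..z range, 26 + ord('g') − ord('a') = 32
'H': A..Z range, ord('H') − ord('A') = 7
'G': A..Z range, ord('G') − ord('A') = 6
'O': A..Z range, ord('O') − ord('A') = 14
'4': 0..9 range, 52 + ord('4') − ord('0') = 56
'F': A..Z range, ord('F') − ord('A') = 5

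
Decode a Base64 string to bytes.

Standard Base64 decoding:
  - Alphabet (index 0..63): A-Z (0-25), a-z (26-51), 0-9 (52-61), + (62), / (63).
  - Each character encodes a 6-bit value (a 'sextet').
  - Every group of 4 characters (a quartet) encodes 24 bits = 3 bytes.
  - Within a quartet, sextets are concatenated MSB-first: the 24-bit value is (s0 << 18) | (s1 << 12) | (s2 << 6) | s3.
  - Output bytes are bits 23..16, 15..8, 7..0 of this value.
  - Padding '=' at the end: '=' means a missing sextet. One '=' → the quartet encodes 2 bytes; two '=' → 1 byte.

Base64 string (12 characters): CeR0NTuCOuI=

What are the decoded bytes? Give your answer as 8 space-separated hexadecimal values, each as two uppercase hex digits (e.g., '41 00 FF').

Answer: 09 E4 74 35 3B 82 3A E2

Derivation:
After char 0 ('C'=2): chars_in_quartet=1 acc=0x2 bytes_emitted=0
After char 1 ('e'=30): chars_in_quartet=2 acc=0x9E bytes_emitted=0
After char 2 ('R'=17): chars_in_quartet=3 acc=0x2791 bytes_emitted=0
After char 3 ('0'=52): chars_in_quartet=4 acc=0x9E474 -> emit 09 E4 74, reset; bytes_emitted=3
After char 4 ('N'=13): chars_in_quartet=1 acc=0xD bytes_emitted=3
After char 5 ('T'=19): chars_in_quartet=2 acc=0x353 bytes_emitted=3
After char 6 ('u'=46): chars_in_quartet=3 acc=0xD4EE bytes_emitted=3
After char 7 ('C'=2): chars_in_quartet=4 acc=0x353B82 -> emit 35 3B 82, reset; bytes_emitted=6
After char 8 ('O'=14): chars_in_quartet=1 acc=0xE bytes_emitted=6
After char 9 ('u'=46): chars_in_quartet=2 acc=0x3AE bytes_emitted=6
After char 10 ('I'=8): chars_in_quartet=3 acc=0xEB88 bytes_emitted=6
Padding '=': partial quartet acc=0xEB88 -> emit 3A E2; bytes_emitted=8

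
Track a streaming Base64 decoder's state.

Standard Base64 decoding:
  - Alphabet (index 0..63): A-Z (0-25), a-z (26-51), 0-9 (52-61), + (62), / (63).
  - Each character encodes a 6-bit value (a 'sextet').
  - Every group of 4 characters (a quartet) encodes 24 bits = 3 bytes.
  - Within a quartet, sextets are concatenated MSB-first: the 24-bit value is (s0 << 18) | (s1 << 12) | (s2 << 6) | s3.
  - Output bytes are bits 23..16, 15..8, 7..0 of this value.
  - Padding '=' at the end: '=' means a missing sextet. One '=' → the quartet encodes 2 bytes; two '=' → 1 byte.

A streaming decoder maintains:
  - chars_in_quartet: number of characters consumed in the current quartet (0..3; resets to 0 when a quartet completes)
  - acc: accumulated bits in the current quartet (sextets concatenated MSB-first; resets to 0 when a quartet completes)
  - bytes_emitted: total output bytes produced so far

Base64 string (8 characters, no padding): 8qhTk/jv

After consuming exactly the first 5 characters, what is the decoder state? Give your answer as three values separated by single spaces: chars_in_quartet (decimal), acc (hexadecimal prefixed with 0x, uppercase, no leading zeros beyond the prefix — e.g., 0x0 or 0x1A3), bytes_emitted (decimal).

Answer: 1 0x24 3

Derivation:
After char 0 ('8'=60): chars_in_quartet=1 acc=0x3C bytes_emitted=0
After char 1 ('q'=42): chars_in_quartet=2 acc=0xF2A bytes_emitted=0
After char 2 ('h'=33): chars_in_quartet=3 acc=0x3CAA1 bytes_emitted=0
After char 3 ('T'=19): chars_in_quartet=4 acc=0xF2A853 -> emit F2 A8 53, reset; bytes_emitted=3
After char 4 ('k'=36): chars_in_quartet=1 acc=0x24 bytes_emitted=3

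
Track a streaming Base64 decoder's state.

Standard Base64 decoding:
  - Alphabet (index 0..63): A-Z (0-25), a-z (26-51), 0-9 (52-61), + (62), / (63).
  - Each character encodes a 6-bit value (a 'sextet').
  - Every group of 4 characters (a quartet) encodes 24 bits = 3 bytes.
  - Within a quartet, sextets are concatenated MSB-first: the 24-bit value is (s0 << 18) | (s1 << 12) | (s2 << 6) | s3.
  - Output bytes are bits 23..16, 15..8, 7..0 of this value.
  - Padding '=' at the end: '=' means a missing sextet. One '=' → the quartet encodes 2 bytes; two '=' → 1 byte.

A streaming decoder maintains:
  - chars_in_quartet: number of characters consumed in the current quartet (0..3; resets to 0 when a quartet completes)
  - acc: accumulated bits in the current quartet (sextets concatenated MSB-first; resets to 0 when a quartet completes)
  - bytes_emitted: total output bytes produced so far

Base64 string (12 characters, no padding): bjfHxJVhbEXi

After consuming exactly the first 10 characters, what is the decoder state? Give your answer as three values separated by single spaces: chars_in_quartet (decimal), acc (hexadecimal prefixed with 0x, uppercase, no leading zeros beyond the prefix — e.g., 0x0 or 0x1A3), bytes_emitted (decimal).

Answer: 2 0x6C4 6

Derivation:
After char 0 ('b'=27): chars_in_quartet=1 acc=0x1B bytes_emitted=0
After char 1 ('j'=35): chars_in_quartet=2 acc=0x6E3 bytes_emitted=0
After char 2 ('f'=31): chars_in_quartet=3 acc=0x1B8DF bytes_emitted=0
After char 3 ('H'=7): chars_in_quartet=4 acc=0x6E37C7 -> emit 6E 37 C7, reset; bytes_emitted=3
After char 4 ('x'=49): chars_in_quartet=1 acc=0x31 bytes_emitted=3
After char 5 ('J'=9): chars_in_quartet=2 acc=0xC49 bytes_emitted=3
After char 6 ('V'=21): chars_in_quartet=3 acc=0x31255 bytes_emitted=3
After char 7 ('h'=33): chars_in_quartet=4 acc=0xC49561 -> emit C4 95 61, reset; bytes_emitted=6
After char 8 ('b'=27): chars_in_quartet=1 acc=0x1B bytes_emitted=6
After char 9 ('E'=4): chars_in_quartet=2 acc=0x6C4 bytes_emitted=6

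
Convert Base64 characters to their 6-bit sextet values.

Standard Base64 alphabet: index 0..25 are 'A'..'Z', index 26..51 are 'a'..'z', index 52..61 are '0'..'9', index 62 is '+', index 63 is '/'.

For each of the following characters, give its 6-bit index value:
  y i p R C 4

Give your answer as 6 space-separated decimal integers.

'y': a..z range, 26 + ord('y') − ord('a') = 50
'i': a..z range, 26 + ord('i') − ord('a') = 34
'p': a..z range, 26 + ord('p') − ord('a') = 41
'R': A..Z range, ord('R') − ord('A') = 17
'C': A..Z range, ord('C') − ord('A') = 2
'4': 0..9 range, 52 + ord('4') − ord('0') = 56

Answer: 50 34 41 17 2 56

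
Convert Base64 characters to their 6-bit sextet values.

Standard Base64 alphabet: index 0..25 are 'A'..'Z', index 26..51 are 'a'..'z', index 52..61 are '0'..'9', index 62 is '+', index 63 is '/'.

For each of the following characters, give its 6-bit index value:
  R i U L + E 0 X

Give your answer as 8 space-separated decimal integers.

Answer: 17 34 20 11 62 4 52 23

Derivation:
'R': A..Z range, ord('R') − ord('A') = 17
'i': a..z range, 26 + ord('i') − ord('a') = 34
'U': A..Z range, ord('U') − ord('A') = 20
'L': A..Z range, ord('L') − ord('A') = 11
'+': index 62
'E': A..Z range, ord('E') − ord('A') = 4
'0': 0..9 range, 52 + ord('0') − ord('0') = 52
'X': A..Z range, ord('X') − ord('A') = 23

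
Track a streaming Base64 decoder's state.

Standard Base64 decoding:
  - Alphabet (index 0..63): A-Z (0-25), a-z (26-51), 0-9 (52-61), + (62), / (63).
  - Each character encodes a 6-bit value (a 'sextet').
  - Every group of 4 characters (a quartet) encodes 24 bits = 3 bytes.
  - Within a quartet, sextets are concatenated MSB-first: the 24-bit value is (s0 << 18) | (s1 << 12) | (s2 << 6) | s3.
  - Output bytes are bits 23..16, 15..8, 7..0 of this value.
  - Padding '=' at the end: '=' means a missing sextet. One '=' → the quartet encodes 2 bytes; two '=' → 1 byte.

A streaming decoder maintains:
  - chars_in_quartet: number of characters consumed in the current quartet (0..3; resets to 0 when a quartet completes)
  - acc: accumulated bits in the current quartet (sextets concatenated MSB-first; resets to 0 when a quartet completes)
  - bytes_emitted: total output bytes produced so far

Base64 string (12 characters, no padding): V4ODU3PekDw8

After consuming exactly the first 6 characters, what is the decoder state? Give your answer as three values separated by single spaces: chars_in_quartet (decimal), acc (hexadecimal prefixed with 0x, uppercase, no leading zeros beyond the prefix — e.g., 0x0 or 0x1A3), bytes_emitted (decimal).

Answer: 2 0x537 3

Derivation:
After char 0 ('V'=21): chars_in_quartet=1 acc=0x15 bytes_emitted=0
After char 1 ('4'=56): chars_in_quartet=2 acc=0x578 bytes_emitted=0
After char 2 ('O'=14): chars_in_quartet=3 acc=0x15E0E bytes_emitted=0
After char 3 ('D'=3): chars_in_quartet=4 acc=0x578383 -> emit 57 83 83, reset; bytes_emitted=3
After char 4 ('U'=20): chars_in_quartet=1 acc=0x14 bytes_emitted=3
After char 5 ('3'=55): chars_in_quartet=2 acc=0x537 bytes_emitted=3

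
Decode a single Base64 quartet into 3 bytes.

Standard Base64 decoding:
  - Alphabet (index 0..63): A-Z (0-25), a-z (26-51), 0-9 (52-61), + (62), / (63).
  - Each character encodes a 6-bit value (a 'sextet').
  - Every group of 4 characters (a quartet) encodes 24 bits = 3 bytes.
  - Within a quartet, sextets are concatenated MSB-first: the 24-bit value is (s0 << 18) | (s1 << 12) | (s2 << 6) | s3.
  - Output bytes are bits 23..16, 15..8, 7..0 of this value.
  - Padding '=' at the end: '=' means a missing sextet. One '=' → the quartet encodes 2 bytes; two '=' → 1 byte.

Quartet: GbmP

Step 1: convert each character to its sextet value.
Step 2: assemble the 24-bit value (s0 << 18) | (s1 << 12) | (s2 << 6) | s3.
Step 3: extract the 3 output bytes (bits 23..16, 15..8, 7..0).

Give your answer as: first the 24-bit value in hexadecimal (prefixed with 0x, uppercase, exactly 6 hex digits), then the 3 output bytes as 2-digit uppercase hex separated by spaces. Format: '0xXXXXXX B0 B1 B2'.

Answer: 0x19B98F 19 B9 8F

Derivation:
Sextets: G=6, b=27, m=38, P=15
24-bit: (6<<18) | (27<<12) | (38<<6) | 15
      = 0x180000 | 0x01B000 | 0x000980 | 0x00000F
      = 0x19B98F
Bytes: (v>>16)&0xFF=19, (v>>8)&0xFF=B9, v&0xFF=8F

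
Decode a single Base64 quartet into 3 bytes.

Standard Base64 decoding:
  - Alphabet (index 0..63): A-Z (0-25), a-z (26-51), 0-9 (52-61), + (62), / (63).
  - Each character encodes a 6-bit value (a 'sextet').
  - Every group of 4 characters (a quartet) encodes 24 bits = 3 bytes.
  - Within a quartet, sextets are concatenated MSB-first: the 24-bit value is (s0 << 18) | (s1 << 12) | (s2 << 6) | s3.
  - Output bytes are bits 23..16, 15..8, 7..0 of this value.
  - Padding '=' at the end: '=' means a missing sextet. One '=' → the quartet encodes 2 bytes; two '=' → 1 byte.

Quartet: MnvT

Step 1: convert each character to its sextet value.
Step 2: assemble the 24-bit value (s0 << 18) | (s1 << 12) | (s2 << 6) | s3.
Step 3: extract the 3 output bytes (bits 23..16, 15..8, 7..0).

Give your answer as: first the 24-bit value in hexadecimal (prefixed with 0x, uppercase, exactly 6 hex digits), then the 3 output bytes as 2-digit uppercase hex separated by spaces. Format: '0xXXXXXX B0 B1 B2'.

Sextets: M=12, n=39, v=47, T=19
24-bit: (12<<18) | (39<<12) | (47<<6) | 19
      = 0x300000 | 0x027000 | 0x000BC0 | 0x000013
      = 0x327BD3
Bytes: (v>>16)&0xFF=32, (v>>8)&0xFF=7B, v&0xFF=D3

Answer: 0x327BD3 32 7B D3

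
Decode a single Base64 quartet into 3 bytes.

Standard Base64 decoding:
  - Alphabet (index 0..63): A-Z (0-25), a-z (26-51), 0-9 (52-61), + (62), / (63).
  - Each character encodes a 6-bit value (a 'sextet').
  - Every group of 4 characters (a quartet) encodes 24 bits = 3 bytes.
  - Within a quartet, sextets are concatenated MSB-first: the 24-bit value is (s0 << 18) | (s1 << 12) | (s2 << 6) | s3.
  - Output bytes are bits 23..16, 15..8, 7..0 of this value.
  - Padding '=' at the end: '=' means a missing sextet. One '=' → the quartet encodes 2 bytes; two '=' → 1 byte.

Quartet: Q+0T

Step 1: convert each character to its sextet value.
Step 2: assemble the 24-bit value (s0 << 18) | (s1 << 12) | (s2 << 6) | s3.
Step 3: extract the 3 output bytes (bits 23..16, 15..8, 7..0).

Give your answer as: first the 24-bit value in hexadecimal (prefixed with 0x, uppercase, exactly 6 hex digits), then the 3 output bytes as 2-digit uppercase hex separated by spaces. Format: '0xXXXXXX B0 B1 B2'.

Sextets: Q=16, +=62, 0=52, T=19
24-bit: (16<<18) | (62<<12) | (52<<6) | 19
      = 0x400000 | 0x03E000 | 0x000D00 | 0x000013
      = 0x43ED13
Bytes: (v>>16)&0xFF=43, (v>>8)&0xFF=ED, v&0xFF=13

Answer: 0x43ED13 43 ED 13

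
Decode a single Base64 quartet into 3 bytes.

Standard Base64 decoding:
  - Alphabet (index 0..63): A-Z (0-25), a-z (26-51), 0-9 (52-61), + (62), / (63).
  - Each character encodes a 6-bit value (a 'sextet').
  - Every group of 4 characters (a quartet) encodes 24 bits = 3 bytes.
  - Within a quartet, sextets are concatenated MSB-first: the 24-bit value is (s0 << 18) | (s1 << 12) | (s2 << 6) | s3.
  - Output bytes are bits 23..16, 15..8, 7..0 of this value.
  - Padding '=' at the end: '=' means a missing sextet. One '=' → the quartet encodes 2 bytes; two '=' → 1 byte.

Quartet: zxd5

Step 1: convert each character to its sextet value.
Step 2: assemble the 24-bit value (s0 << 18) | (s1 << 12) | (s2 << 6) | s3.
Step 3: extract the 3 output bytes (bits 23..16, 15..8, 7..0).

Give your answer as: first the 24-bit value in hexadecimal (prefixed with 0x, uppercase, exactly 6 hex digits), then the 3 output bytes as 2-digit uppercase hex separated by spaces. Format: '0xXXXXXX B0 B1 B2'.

Answer: 0xCF1779 CF 17 79

Derivation:
Sextets: z=51, x=49, d=29, 5=57
24-bit: (51<<18) | (49<<12) | (29<<6) | 57
      = 0xCC0000 | 0x031000 | 0x000740 | 0x000039
      = 0xCF1779
Bytes: (v>>16)&0xFF=CF, (v>>8)&0xFF=17, v&0xFF=79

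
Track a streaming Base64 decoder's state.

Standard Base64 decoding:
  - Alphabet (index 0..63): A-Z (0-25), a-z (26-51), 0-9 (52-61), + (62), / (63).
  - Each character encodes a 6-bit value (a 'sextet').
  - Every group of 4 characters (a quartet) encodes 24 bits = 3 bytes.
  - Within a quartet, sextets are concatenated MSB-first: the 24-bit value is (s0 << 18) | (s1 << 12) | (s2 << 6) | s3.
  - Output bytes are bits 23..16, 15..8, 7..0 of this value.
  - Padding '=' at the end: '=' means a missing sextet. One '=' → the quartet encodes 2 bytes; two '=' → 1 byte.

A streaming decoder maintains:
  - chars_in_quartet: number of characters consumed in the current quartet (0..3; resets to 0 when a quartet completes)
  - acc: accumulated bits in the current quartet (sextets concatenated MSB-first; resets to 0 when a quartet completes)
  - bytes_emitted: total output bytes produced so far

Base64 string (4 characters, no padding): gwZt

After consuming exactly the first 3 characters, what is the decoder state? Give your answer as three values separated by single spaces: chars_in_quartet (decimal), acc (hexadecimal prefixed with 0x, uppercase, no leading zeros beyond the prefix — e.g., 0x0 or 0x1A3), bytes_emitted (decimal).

Answer: 3 0x20C19 0

Derivation:
After char 0 ('g'=32): chars_in_quartet=1 acc=0x20 bytes_emitted=0
After char 1 ('w'=48): chars_in_quartet=2 acc=0x830 bytes_emitted=0
After char 2 ('Z'=25): chars_in_quartet=3 acc=0x20C19 bytes_emitted=0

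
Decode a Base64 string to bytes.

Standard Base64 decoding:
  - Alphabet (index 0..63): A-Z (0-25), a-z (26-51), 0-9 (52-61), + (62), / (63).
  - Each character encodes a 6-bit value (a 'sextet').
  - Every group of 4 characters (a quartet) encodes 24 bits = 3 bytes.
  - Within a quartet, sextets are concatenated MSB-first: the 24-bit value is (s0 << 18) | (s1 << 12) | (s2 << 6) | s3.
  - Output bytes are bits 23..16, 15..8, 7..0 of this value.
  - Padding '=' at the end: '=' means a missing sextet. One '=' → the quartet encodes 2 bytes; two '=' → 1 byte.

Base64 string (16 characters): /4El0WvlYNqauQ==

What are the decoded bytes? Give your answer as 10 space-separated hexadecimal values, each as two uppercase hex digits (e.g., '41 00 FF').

Answer: FF 81 25 D1 6B E5 60 DA 9A B9

Derivation:
After char 0 ('/'=63): chars_in_quartet=1 acc=0x3F bytes_emitted=0
After char 1 ('4'=56): chars_in_quartet=2 acc=0xFF8 bytes_emitted=0
After char 2 ('E'=4): chars_in_quartet=3 acc=0x3FE04 bytes_emitted=0
After char 3 ('l'=37): chars_in_quartet=4 acc=0xFF8125 -> emit FF 81 25, reset; bytes_emitted=3
After char 4 ('0'=52): chars_in_quartet=1 acc=0x34 bytes_emitted=3
After char 5 ('W'=22): chars_in_quartet=2 acc=0xD16 bytes_emitted=3
After char 6 ('v'=47): chars_in_quartet=3 acc=0x345AF bytes_emitted=3
After char 7 ('l'=37): chars_in_quartet=4 acc=0xD16BE5 -> emit D1 6B E5, reset; bytes_emitted=6
After char 8 ('Y'=24): chars_in_quartet=1 acc=0x18 bytes_emitted=6
After char 9 ('N'=13): chars_in_quartet=2 acc=0x60D bytes_emitted=6
After char 10 ('q'=42): chars_in_quartet=3 acc=0x1836A bytes_emitted=6
After char 11 ('a'=26): chars_in_quartet=4 acc=0x60DA9A -> emit 60 DA 9A, reset; bytes_emitted=9
After char 12 ('u'=46): chars_in_quartet=1 acc=0x2E bytes_emitted=9
After char 13 ('Q'=16): chars_in_quartet=2 acc=0xB90 bytes_emitted=9
Padding '==': partial quartet acc=0xB90 -> emit B9; bytes_emitted=10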